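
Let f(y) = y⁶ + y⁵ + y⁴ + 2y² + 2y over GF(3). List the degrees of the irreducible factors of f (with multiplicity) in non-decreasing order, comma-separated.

1, 2, 3

Roots in GF(3): f(0) = 0 → root; f(1) = 1; f(2) = 1.
Linear factors from roots: (y).
Complete factorization: f(y) = (y)·(y² + y + 2)·(y³ + 2y + 1).
Factor degrees with multiplicity: 1 + 2 + 3 = 6.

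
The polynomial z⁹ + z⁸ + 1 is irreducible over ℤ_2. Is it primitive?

No

Write f(z) = z⁹ + z⁸ + 1.
|GF(2^9)^×| = 2^9 − 1 = 511. Prime factorization: 511 = 7·73.
f is primitive ⇔ z has order 511 in GF(2)[z]/(f), i.e. z^(511/q) ≠ 1 for each prime q | 511.
z^(73) mod f = 1
z^(7) mod f = z⁷.
Since z^(73) = 1, the order of z divides 73 < 511; not primitive.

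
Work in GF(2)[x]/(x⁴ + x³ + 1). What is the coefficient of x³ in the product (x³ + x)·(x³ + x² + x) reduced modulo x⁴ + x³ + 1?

1

Multiply in GF(2)[x]: (x³ + x)·(x³ + x² + x) = x⁶ + x⁵ + x³ + x².
Reduce using x⁴ ≡ x³ + 1 (mod x⁴ + x³ + 1).
Reduced: x³.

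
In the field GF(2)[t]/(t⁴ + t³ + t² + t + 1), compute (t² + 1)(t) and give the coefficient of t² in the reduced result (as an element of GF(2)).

Multiply in GF(2)[t]: (t² + 1)·(t) = t³ + t.
Reduced: t³ + t.

0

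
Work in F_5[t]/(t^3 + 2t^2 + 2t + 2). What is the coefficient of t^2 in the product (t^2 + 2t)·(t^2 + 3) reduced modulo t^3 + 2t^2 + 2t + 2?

1

Multiply in F_5[t]: (t^2 + 2t)·(t^2 + 3) = t^4 + 2t^3 + 3t^2 + t.
Reduce using t^3 ≡ 3t^2 + 3t + 3 (mod t^3 + 2t^2 + 2t + 2).
Reduced: t^2 + 4t.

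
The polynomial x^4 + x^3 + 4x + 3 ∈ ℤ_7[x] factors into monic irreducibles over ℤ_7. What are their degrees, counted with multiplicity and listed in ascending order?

1, 3

Write g(x) = x^4 + x^3 + 4x + 3.
Linear factors from roots: (x + 5).
Complete factorization: g(x) = (x + 5)·(x^3 + 3x^2 + 6x + 2).
Factor degrees with multiplicity: 1 + 3 = 4.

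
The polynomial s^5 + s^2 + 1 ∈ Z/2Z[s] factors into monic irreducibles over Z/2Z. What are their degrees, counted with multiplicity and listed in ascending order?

5

Write f(s) = s^5 + s^2 + 1.
Roots in Z/2Z: f(0) = 1; f(1) = 1.
Complete factorization: f(s) = (s^5 + s^2 + 1).
Factor degrees with multiplicity: 5 = 5.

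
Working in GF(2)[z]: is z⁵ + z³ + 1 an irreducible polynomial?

Yes

Write f(z) = z⁵ + z³ + 1.
Check for roots in GF(2): f(0) = 1; f(1) = 1.
No roots, so no linear factors.
Monic irreducibles of degree 2 over GF(2): z² + z + 1.
None of them divide f (all give nonzero remainder).
No irreducible factor of degree ≤ 2 exists, so f is irreducible over GF(2).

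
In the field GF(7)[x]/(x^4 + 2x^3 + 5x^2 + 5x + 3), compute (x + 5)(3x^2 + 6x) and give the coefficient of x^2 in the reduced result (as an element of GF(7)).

0

Multiply in GF(7)[x]: (x + 5)·(3x^2 + 6x) = 3x^3 + 2x.
Reduced: 3x^3 + 2x.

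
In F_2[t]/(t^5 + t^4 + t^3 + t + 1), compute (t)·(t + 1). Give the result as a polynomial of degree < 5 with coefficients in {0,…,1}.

Multiply in F_2[t]: (t)·(t + 1) = t^2 + t.
Reduced: t^2 + t.

t^2 + t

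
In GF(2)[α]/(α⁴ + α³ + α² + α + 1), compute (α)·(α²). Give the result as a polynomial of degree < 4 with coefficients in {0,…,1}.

Multiply in GF(2)[α]: (α)·(α²) = α³.
Reduced: α³.

α^3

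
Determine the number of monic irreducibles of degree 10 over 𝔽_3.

By the necklace-counting formula, N_3(10) = (1/10) Σ_{d|10} μ(10/d)·3^d.
Divisors of 10: 1, 2, 5, 10; μ(10/d) for each: 1, -1, -1, 1.
Σ = 3^1 − 3^2 − 3^5 + 3^10 = 58800.
N = 58800/10 = 5880.

5880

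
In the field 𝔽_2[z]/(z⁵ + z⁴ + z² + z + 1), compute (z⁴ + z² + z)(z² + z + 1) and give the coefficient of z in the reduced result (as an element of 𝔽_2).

0

Multiply in 𝔽_2[z]: (z⁴ + z² + z)·(z² + z + 1) = z⁶ + z⁵ + z.
Reduce using z⁵ ≡ z⁴ + z² + z + 1 (mod z⁵ + z⁴ + z² + z + 1).
Reduced: z³ + z².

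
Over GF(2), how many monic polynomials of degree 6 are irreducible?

9

x^(2^6) − x is the product of all monic irreducibles of degree dividing 6; Möbius inversion gives N = (1/6) Σ μ(6/d)·2^d.
Divisors of 6: 1, 2, 3, 6; μ(6/d) for each: 1, -1, -1, 1.
Σ = 2^1 − 2^2 − 2^3 + 2^6 = 54.
N = 54/6 = 9.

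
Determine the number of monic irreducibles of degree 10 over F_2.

99

The number of monic irreducibles of degree 10 over GF(2) is (1/10)·Σ_{d∣10} μ(10/d) 2^d.
Divisors of 10: 1, 2, 5, 10; μ(10/d) for each: 1, -1, -1, 1.
Σ = 2^1 − 2^2 − 2^5 + 2^10 = 990.
N = 990/10 = 99.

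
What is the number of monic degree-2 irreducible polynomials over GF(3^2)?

x^(9^2) − x is the product of all monic irreducibles of degree dividing 2; Möbius inversion gives N = (1/2) Σ μ(2/d)·9^d.
Divisors of 2: 1, 2; μ(2/d) for each: -1, 1.
Σ = − 9^1 + 9^2 = 72.
N = 72/2 = 36.

36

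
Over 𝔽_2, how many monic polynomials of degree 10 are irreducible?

99

By the necklace-counting formula, N_2(10) = (1/10) Σ_{d|10} μ(10/d)·2^d.
Divisors of 10: 1, 2, 5, 10; μ(10/d) for each: 1, -1, -1, 1.
Σ = 2^1 − 2^2 − 2^5 + 2^10 = 990.
N = 990/10 = 99.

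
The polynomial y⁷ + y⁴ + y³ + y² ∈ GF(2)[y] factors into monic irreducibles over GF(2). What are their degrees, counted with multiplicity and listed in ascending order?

1, 1, 1, 1, 3

Write g(y) = y⁷ + y⁴ + y³ + y².
Roots in GF(2): g(0) = 0 → root; g(1) = 0 → root.
Linear factors from roots: (y), (y + 1).
Complete factorization: g(y) = (y)^2·(y + 1)^2·(y³ + y + 1).
Factor degrees with multiplicity: 1 + 1 + 1 + 1 + 3 = 7.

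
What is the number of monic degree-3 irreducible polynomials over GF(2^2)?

20

x^(4^3) − x is the product of all monic irreducibles of degree dividing 3; Möbius inversion gives N = (1/3) Σ μ(3/d)·4^d.
Divisors of 3: 1, 3; μ(3/d) for each: -1, 1.
Σ = − 4^1 + 4^3 = 60.
N = 60/3 = 20.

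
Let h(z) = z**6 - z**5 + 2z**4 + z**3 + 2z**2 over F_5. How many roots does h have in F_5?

Evaluate at each of the 5 elements of F_5:
h(0) = 0 → root; h(1) = 0 → root; h(2) = 0 → root; h(3) = 3; h(4) = 0 → root.
Roots: {0, 1, 2, 4}.

4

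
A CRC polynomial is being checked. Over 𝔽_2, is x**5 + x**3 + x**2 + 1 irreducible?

Write m(x) = x**5 + x**3 + x**2 + 1.
Check for roots in 𝔽_2: m(0) = 1; m(1) = 0 → root.
m(1) = 0, so (x − 1) divides m(x); m is reducible.

No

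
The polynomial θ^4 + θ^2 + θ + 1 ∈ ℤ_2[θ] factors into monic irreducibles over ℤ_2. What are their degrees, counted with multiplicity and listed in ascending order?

1, 3

Write h(θ) = θ^4 + θ^2 + θ + 1.
Roots in ℤ_2: h(0) = 1; h(1) = 0 → root.
Linear factors from roots: (θ + 1).
Complete factorization: h(θ) = (θ + 1)·(θ^3 + θ^2 + 1).
Factor degrees with multiplicity: 1 + 3 = 4.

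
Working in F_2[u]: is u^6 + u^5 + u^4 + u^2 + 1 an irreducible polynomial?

Yes

Write h(u) = u^6 + u^5 + u^4 + u^2 + 1.
Check for roots in F_2: h(0) = 1; h(1) = 1.
No roots, so no linear factors.
Monic irreducibles of degree 2 over GF(2): u^2 + u + 1.
None of them divide h (all give nonzero remainder).
Monic irreducibles of degree 3 over GF(2): u^3 + u + 1, u^3 + u^2 + 1.
None of them divide h (all give nonzero remainder).
No irreducible factor of degree ≤ 3 exists, so h is irreducible over GF(2).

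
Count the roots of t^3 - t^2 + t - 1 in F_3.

1

Write h(t) = t^3 - t^2 + t - 1.
Evaluate at each of the 3 elements of F_3:
h(0) = 2; h(1) = 0 → root; h(2) = 2.
Roots: {1}.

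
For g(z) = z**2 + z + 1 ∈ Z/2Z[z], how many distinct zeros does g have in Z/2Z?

0

Evaluate at each of the 2 elements of Z/2Z:
g(0) = 1; g(1) = 1.
No element is a root.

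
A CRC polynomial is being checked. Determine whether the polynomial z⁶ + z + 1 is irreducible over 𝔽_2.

Write f(z) = z⁶ + z + 1.
Check for roots in 𝔽_2: f(0) = 1; f(1) = 1.
No roots, so no linear factors.
Monic irreducibles of degree 2 over GF(2): z² + z + 1.
None of them divide f (all give nonzero remainder).
Monic irreducibles of degree 3 over GF(2): z³ + z + 1, z³ + z² + 1.
None of them divide f (all give nonzero remainder).
No irreducible factor of degree ≤ 3 exists, so f is irreducible over GF(2).

Yes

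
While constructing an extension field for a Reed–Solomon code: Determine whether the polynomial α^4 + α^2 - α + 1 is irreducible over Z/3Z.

Write g(α) = α^4 + α^2 - α + 1.
Check for roots in Z/3Z: g(0) = 1; g(1) = 2; g(2) = 1.
No roots, so no linear factors.
Monic irreducibles of degree 2 over GF(3): α^2 + 1, α^2 + α - 1, α^2 - α - 1.
None of them divide g (all give nonzero remainder).
No irreducible factor of degree ≤ 2 exists, so g is irreducible over GF(3).

Yes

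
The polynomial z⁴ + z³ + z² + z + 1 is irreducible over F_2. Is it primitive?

No

Write f(z) = z⁴ + z³ + z² + z + 1.
|GF(2^4)^×| = 2^4 − 1 = 15. Prime factorization: 15 = 3·5.
f is primitive ⇔ z has order 15 in GF(2)[z]/(f), i.e. z^(15/q) ≠ 1 for each prime q | 15.
z^(5) mod f = 1
z^(3) mod f = z³.
Since z^(5) = 1, the order of z divides 5 < 15; not primitive.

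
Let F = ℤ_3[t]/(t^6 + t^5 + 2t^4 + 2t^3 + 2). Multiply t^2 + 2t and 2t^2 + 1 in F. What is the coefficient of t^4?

Multiply in ℤ_3[t]: (t^2 + 2t)·(2t^2 + 1) = 2t^4 + t^3 + t^2 + 2t.
Reduced: 2t^4 + t^3 + t^2 + 2t.

2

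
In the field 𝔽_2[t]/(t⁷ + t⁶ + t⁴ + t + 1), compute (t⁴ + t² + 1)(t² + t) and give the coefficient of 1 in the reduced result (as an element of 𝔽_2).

Multiply in 𝔽_2[t]: (t⁴ + t² + 1)·(t² + t) = t⁶ + t⁵ + t⁴ + t³ + t² + t.
Reduced: t⁶ + t⁵ + t⁴ + t³ + t² + t.

0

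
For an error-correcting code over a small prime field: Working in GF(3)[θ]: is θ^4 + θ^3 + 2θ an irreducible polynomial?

No

Write f(θ) = θ^4 + θ^3 + 2θ.
Check for roots in GF(3): f(0) = 0 → root; f(1) = 1; f(2) = 1.
f(0) = 0, so (θ) divides f(θ); f is reducible.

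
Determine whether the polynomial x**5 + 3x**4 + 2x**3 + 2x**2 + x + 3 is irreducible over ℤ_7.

Yes

Write h(x) = x**5 + 3x**4 + 2x**3 + 2x**2 + x + 3.
Check for roots in ℤ_7: h(0) = 3; h(1) = 5; h(2) = 4; h(3) = 4; h(4) = 6; h(5) = 2; h(6) = 4.
No roots, so no linear factors.
Degree-2 irreducible divisors: test the 21 monic irreducibles of degree 2 over GF(7).
None of them divide h (all give nonzero remainder).
No irreducible factor of degree ≤ 2 exists, so h is irreducible over GF(7).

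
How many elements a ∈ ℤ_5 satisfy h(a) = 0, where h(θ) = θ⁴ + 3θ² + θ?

3

Evaluate at each of the 5 elements of ℤ_5:
h(0) = 0 → root; h(1) = 0 → root; h(2) = 0 → root; h(3) = 1; h(4) = 3.
Roots: {0, 1, 2}.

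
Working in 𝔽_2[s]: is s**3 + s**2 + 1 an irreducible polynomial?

Write m(s) = s**3 + s**2 + 1.
Check for roots in 𝔽_2: m(0) = 1; m(1) = 1.
No roots. A degree-3 polynomial over a field with no linear factor is irreducible.

Yes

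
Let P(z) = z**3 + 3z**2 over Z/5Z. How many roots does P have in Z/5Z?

Evaluate at each of the 5 elements of Z/5Z:
P(0) = 0 → root; P(1) = 4; P(2) = 0 → root; P(3) = 4; P(4) = 2.
Roots: {0, 2}.

2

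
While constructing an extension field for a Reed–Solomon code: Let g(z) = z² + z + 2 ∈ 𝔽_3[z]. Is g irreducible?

Check for roots in 𝔽_3: g(0) = 2; g(1) = 1; g(2) = 2.
No roots. A degree-2 polynomial over a field with no linear factor is irreducible.

Yes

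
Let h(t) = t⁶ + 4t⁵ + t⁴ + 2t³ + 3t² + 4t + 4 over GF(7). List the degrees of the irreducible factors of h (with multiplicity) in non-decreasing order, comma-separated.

Linear factors from roots: (t + 2).
Complete factorization: h(t) = (t + 2)^2·(t² + t + 6)·(t² + 6t + 6).
Factor degrees with multiplicity: 1 + 1 + 2 + 2 = 6.

1, 1, 2, 2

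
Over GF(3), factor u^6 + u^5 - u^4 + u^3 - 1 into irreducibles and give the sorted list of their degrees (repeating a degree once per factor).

Write g(u) = u^6 + u^5 - u^4 + u^3 - 1.
Roots in GF(3): g(0) = 2; g(1) = 1; g(2) = 0 → root.
Linear factors from roots: (u + 1).
Complete factorization: g(u) = (u + 1)^2·(u^2 + 1)·(u^2 - u - 1).
Factor degrees with multiplicity: 1 + 1 + 2 + 2 = 6.

1, 1, 2, 2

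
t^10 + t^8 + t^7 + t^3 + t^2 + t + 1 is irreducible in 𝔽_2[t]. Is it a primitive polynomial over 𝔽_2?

Write f(t) = t^10 + t^8 + t^7 + t^3 + t^2 + t + 1.
|GF(2^10)^×| = 2^10 − 1 = 1023. Prime factorization: 1023 = 3·11·31.
f is primitive ⇔ t has order 1023 in GF(2)[t]/(f), i.e. t^(1023/q) ≠ 1 for each prime q | 1023.
t^(341) mod f = t^9 + t^8 + t^7 + t^6 + t^4 + t^2.
t^(93) mod f = t^9 + t^8 + t^6 + t^5 + t^3 + t.
t^(33) mod f = t^8 + t^5 + t^4 + t^3 + t^2 + t + 1.
None equal 1, so t has full order 1023; f is primitive.

Yes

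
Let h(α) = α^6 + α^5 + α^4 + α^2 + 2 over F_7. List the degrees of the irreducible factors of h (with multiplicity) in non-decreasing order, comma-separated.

1, 2, 3

Linear factors from roots: (α - 3).
Complete factorization: h(α) = (α - 3)·(α^2 + α - 1)·(α^3 + 3α^2 - 3α + 3).
Factor degrees with multiplicity: 1 + 2 + 3 = 6.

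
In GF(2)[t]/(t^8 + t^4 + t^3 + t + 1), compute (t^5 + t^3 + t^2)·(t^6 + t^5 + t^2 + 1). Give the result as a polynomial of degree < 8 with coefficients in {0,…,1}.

Multiply in GF(2)[t]: (t^5 + t^3 + t^2)·(t^6 + t^5 + t^2 + 1) = t^11 + t^10 + t^9 + t^4 + t^3 + t^2.
Reduce using t^8 ≡ t^4 + t^3 + t + 1 (mod t^8 + t^4 + t^3 + t + 1).
Reduced: t^7 + t^4 + t^3 + t^2 + t.

t^7 + t^4 + t^3 + t^2 + t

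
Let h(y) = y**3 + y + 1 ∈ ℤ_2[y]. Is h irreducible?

Check for roots in ℤ_2: h(0) = 1; h(1) = 1.
No roots. A degree-3 polynomial over a field with no linear factor is irreducible.

Yes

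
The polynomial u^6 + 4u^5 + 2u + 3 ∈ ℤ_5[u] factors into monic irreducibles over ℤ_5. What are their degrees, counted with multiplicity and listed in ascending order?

1, 1, 1, 1, 1, 1

Write g(u) = u^6 + 4u^5 + 2u + 3.
Roots in ℤ_5: g(0) = 3; g(1) = 0 → root; g(2) = 4; g(3) = 0 → root; g(4) = 3.
Linear factors from roots: (u + 4), (u + 2).
Complete factorization: g(u) = (u + 4)·(u + 2)^5.
Factor degrees with multiplicity: 1 + 1 + 1 + 1 + 1 + 1 = 6.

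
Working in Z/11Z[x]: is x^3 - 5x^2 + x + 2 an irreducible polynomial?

No

Write h(x) = x^3 - 5x^2 + x + 2.
Check each element of Z/11Z for a root: h(0)=2, h(1)=10, h(2)=3, h(3)=9, h(4)=1, h(5)=7, h(6)=0, h(7)=8, h(8)=4, h(9)=5, h(10)=6.
h(6) = 0, so (x − 6) divides h(x); h is reducible.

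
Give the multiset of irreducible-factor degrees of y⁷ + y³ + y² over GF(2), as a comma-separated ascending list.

Write g(y) = y⁷ + y³ + y².
Roots in GF(2): g(0) = 0 → root; g(1) = 1.
Linear factors from roots: (y).
Complete factorization: g(y) = (y)^2·(y² + y + 1)·(y³ + y² + 1).
Factor degrees with multiplicity: 1 + 1 + 2 + 3 = 7.

1, 1, 2, 3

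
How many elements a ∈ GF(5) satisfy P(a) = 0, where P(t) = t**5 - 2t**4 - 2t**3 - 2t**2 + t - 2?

1

Evaluate at each of the 5 elements of GF(5):
P(0) = 3; P(1) = 4; P(2) = 1; P(3) = 0 → root; P(4) = 4.
Roots: {3}.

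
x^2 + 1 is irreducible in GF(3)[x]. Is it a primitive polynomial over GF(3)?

Write f(x) = x^2 + 1.
|GF(3^2)^×| = 3^2 − 1 = 8. Prime factorization: 8 = 2^3.
f is primitive ⇔ x has order 8 in GF(3)[x]/(f), i.e. x^(8/q) ≠ 1 for each prime q | 8.
x^(4) mod f = 1
Since x^(4) = 1, the order of x divides 4 < 8; not primitive.

No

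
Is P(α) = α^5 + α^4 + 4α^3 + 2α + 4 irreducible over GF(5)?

Yes

Check for roots in GF(5): P(0) = 4; P(1) = 2; P(2) = 3; P(3) = 2; P(4) = 3.
No roots, so no linear factors.
Degree-2 irreducible divisors: test the 10 monic irreducibles of degree 2 over GF(5).
None of them divide P (all give nonzero remainder).
No irreducible factor of degree ≤ 2 exists, so P is irreducible over GF(5).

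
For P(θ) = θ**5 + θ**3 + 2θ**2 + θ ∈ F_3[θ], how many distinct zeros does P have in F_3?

Evaluate at each of the 3 elements of F_3:
P(0) = 0 → root; P(1) = 2; P(2) = 2.
Roots: {0}.

1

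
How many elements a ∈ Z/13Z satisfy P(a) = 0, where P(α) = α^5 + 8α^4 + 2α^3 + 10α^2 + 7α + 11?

3

Evaluate at each of the 13 elements of Z/13Z:
P(0) = 11; P(1) = 0 → root; P(2) = 7; P(3) = 1; P(4) = 6; P(5) = 0 → root; P(6) = 9; P(7) = 6; P(8) = 5; P(9) = 12; P(10) = 2; P(11) = 0 → root; P(12) = 6.
Roots: {1, 5, 11}.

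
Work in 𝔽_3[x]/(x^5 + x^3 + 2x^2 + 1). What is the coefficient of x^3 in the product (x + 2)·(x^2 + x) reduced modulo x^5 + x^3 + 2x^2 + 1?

Multiply in 𝔽_3[x]: (x + 2)·(x^2 + x) = x^3 + 2x.
Reduced: x^3 + 2x.

1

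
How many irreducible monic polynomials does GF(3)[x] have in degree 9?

Gauss's count: N_{3}(9) = (1/9) Σ_{d|9} μ(9/d)·3^d.
Divisors of 9: 1, 3, 9; μ(9/d) for each: 0, -1, 1.
Σ = − 3^3 + 3^9 = 19656.
N = 19656/9 = 2184.

2184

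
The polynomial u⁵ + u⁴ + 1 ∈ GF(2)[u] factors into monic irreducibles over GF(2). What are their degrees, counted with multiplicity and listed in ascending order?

2, 3

Write g(u) = u⁵ + u⁴ + 1.
Roots in GF(2): g(0) = 1; g(1) = 1.
Complete factorization: g(u) = (u² + u + 1)·(u³ + u + 1).
Factor degrees with multiplicity: 2 + 3 = 5.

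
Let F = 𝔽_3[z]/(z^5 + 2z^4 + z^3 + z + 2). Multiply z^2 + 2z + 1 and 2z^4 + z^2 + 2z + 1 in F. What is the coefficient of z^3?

1

Multiply in 𝔽_3[z]: (z^2 + 2z + 1)·(2z^4 + z^2 + 2z + 1) = 2z^6 + z^5 + z^3 + z + 1.
Reduce using z^5 ≡ z^4 + 2z^3 + 2z + 1 (mod z^5 + 2z^4 + z^3 + z + 2).
Reduced: z^4 + z^3 + z^2 + 1.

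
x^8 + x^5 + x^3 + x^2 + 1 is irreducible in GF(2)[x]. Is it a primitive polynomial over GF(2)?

Yes

Write f(x) = x^8 + x^5 + x^3 + x^2 + 1.
|GF(2^8)^×| = 2^8 − 1 = 255. Prime factorization: 255 = 3·5·17.
f is primitive ⇔ x has order 255 in GF(2)[x]/(f), i.e. x^(255/q) ≠ 1 for each prime q | 255.
x^(85) mod f = x^7 + x^5 + x^4 + x^3 + x^2 + x.
x^(51) mod f = x^7 + x^6 + x^4 + x^3 + x^2.
x^(15) mod f = x^7 + x^6 + x^5 + x^2.
None equal 1, so x has full order 255; f is primitive.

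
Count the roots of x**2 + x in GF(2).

Write g(x) = x**2 + x.
Evaluate at each of the 2 elements of GF(2):
g(0) = 0 → root; g(1) = 0 → root.
Roots: {0, 1}.

2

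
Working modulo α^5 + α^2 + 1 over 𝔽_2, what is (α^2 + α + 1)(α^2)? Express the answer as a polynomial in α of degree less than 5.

Multiply in 𝔽_2[α]: (α^2 + α + 1)·(α^2) = α^4 + α^3 + α^2.
Reduced: α^4 + α^3 + α^2.

α^4 + α^3 + α^2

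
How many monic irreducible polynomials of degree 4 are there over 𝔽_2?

3

x^(2^4) − x is the product of all monic irreducibles of degree dividing 4; Möbius inversion gives N = (1/4) Σ μ(4/d)·2^d.
Divisors of 4: 1, 2, 4; μ(4/d) for each: 0, -1, 1.
Σ = − 2^2 + 2^4 = 12.
N = 12/4 = 3.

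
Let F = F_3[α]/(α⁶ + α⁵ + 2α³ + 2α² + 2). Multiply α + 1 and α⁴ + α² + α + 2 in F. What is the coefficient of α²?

Multiply in F_3[α]: (α + 1)·(α⁴ + α² + α + 2) = α⁵ + α⁴ + α³ + 2α² + 2.
Reduced: α⁵ + α⁴ + α³ + 2α² + 2.

2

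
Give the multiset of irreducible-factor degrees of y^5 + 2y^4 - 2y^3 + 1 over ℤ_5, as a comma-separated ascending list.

Write g(y) = y^5 + 2y^4 - 2y^3 + 1.
Roots in ℤ_5: g(0) = 1; g(1) = 2; g(2) = 4; g(3) = 2; g(4) = 4.
Complete factorization: g(y) = (y^2 - y + 2)·(y^3 - 2y^2 - y - 2).
Factor degrees with multiplicity: 2 + 3 = 5.

2, 3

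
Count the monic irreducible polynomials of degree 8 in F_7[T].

720300

By the necklace-counting formula, N_7(8) = (1/8) Σ_{d|8} μ(8/d)·7^d.
Divisors of 8: 1, 2, 4, 8; μ(8/d) for each: 0, 0, -1, 1.
Σ = − 7^4 + 7^8 = 5762400.
N = 5762400/8 = 720300.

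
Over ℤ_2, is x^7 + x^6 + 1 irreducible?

Yes

Write m(x) = x^7 + x^6 + 1.
Check for roots in ℤ_2: m(0) = 1; m(1) = 1.
No roots, so no linear factors.
Monic irreducibles of degree 2 over GF(2): x^2 + x + 1.
None of them divide m (all give nonzero remainder).
Monic irreducibles of degree 3 over GF(2): x^3 + x + 1, x^3 + x^2 + 1.
None of them divide m (all give nonzero remainder).
No irreducible factor of degree ≤ 3 exists, so m is irreducible over GF(2).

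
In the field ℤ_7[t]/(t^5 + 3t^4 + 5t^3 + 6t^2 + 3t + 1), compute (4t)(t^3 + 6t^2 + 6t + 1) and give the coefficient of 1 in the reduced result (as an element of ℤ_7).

0

Multiply in ℤ_7[t]: (4t)·(t^3 + 6t^2 + 6t + 1) = 4t^4 + 3t^3 + 3t^2 + 4t.
Reduced: 4t^4 + 3t^3 + 3t^2 + 4t.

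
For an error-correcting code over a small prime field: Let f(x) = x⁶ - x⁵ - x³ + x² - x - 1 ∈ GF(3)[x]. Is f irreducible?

Check for roots in GF(3): f(0) = 2; f(1) = 1; f(2) = 1.
No roots, so no linear factors.
Monic irreducibles of degree 2 over GF(3): x² + 1, x² + x - 1, x² - x - 1.
None of them divide f (all give nonzero remainder).
Degree-3 irreducible divisors: test the 8 monic irreducibles of degree 3 over GF(3).
None of them divide f (all give nonzero remainder).
No irreducible factor of degree ≤ 3 exists, so f is irreducible over GF(3).

Yes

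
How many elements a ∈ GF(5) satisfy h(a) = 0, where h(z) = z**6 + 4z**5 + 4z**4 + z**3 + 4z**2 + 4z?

3

Evaluate at each of the 5 elements of GF(5):
h(0) = 0 → root; h(1) = 3; h(2) = 3; h(3) = 0 → root; h(4) = 0 → root.
Roots: {0, 3, 4}.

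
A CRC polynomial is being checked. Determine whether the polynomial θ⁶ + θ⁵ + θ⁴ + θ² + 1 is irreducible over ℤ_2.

Write g(θ) = θ⁶ + θ⁵ + θ⁴ + θ² + 1.
Check for roots in ℤ_2: g(0) = 1; g(1) = 1.
No roots, so no linear factors.
Monic irreducibles of degree 2 over GF(2): θ² + θ + 1.
None of them divide g (all give nonzero remainder).
Monic irreducibles of degree 3 over GF(2): θ³ + θ + 1, θ³ + θ² + 1.
None of them divide g (all give nonzero remainder).
No irreducible factor of degree ≤ 3 exists, so g is irreducible over GF(2).

Yes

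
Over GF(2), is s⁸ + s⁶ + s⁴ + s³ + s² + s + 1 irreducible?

Yes

Write h(s) = s⁸ + s⁶ + s⁴ + s³ + s² + s + 1.
Check for roots in GF(2): h(0) = 1; h(1) = 1.
No roots, so no linear factors.
Monic irreducibles of degree 2 over GF(2): s² + s + 1.
None of them divide h (all give nonzero remainder).
Monic irreducibles of degree 3 over GF(2): s³ + s + 1, s³ + s² + 1.
None of them divide h (all give nonzero remainder).
Monic irreducibles of degree 4 over GF(2): s⁴ + s + 1, s⁴ + s³ + 1, s⁴ + s³ + s² + s + 1.
None of them divide h (all give nonzero remainder).
No irreducible factor of degree ≤ 4 exists, so h is irreducible over GF(2).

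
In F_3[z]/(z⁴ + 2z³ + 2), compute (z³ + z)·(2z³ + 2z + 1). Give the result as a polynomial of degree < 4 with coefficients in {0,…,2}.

z^3 + z^2

Multiply in F_3[z]: (z³ + z)·(2z³ + 2z + 1) = 2z⁶ + z⁴ + z³ + 2z² + z.
Reduce using z⁴ ≡ z³ + 1 (mod z⁴ + 2z³ + 2).
Reduced: z³ + z².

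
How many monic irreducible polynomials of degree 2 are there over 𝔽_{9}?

36

The number of monic irreducibles of degree 2 over GF(9) is (1/2)·Σ_{d∣2} μ(2/d) 9^d.
Divisors of 2: 1, 2; μ(2/d) for each: -1, 1.
Σ = − 9^1 + 9^2 = 72.
N = 72/2 = 36.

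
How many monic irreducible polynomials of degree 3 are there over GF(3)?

x^(3^3) − x is the product of all monic irreducibles of degree dividing 3; Möbius inversion gives N = (1/3) Σ μ(3/d)·3^d.
Divisors of 3: 1, 3; μ(3/d) for each: -1, 1.
Σ = − 3^1 + 3^3 = 24.
N = 24/3 = 8.

8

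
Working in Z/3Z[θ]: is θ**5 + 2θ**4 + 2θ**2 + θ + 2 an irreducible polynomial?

Yes

Write g(θ) = θ**5 + 2θ**4 + 2θ**2 + θ + 2.
Check for roots in Z/3Z: g(0) = 2; g(1) = 2; g(2) = 1.
No roots, so no linear factors.
Monic irreducibles of degree 2 over GF(3): θ**2 + 1, θ**2 + θ + 2, θ**2 + 2θ + 2.
None of them divide g (all give nonzero remainder).
No irreducible factor of degree ≤ 2 exists, so g is irreducible over GF(3).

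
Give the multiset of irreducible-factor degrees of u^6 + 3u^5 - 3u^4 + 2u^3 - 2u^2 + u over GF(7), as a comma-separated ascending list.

1, 2, 3

Write f(u) = u^6 + 3u^5 - 3u^4 + 2u^3 - 2u^2 + u.
Linear factors from roots: (u).
Complete factorization: f(u) = (u)·(u^2 + 2u - 2)·(u^3 + u^2 - 3u + 3).
Factor degrees with multiplicity: 1 + 2 + 3 = 6.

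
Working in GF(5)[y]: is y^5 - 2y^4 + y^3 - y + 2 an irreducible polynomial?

Yes

Write f(y) = y^5 - 2y^4 + y^3 - y + 2.
Check for roots in GF(5): f(0) = 2; f(1) = 1; f(2) = 3; f(3) = 2; f(4) = 4.
No roots, so no linear factors.
Degree-2 irreducible divisors: test the 10 monic irreducibles of degree 2 over GF(5).
None of them divide f (all give nonzero remainder).
No irreducible factor of degree ≤ 2 exists, so f is irreducible over GF(5).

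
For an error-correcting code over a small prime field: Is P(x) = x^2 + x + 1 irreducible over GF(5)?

Yes

Check for roots in GF(5): P(0) = 1; P(1) = 3; P(2) = 2; P(3) = 3; P(4) = 1.
No roots. A degree-2 polynomial over a field with no linear factor is irreducible.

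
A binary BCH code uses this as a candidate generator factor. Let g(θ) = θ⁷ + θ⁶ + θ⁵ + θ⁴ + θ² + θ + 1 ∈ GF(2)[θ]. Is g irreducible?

Yes

Check for roots in GF(2): g(0) = 1; g(1) = 1.
No roots, so no linear factors.
Monic irreducibles of degree 2 over GF(2): θ² + θ + 1.
None of them divide g (all give nonzero remainder).
Monic irreducibles of degree 3 over GF(2): θ³ + θ + 1, θ³ + θ² + 1.
None of them divide g (all give nonzero remainder).
No irreducible factor of degree ≤ 3 exists, so g is irreducible over GF(2).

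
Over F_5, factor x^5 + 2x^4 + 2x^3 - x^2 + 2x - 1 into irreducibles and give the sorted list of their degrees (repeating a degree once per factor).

1, 1, 1, 2

Write g(x) = x^5 + 2x^4 + 2x^3 - x^2 + 2x - 1.
Roots in F_5: g(0) = 4; g(1) = 0 → root; g(2) = 4; g(3) = 0 → root; g(4) = 0 → root.
Linear factors from roots: (x - 1), (x + 2), (x + 1).
Complete factorization: g(x) = (x + 1)·(x + 2)·(x - 1)·(x^2 - 2).
Factor degrees with multiplicity: 1 + 1 + 1 + 2 = 5.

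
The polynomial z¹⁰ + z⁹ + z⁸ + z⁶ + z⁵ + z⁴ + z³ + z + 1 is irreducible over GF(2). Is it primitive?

No

Write f(z) = z¹⁰ + z⁹ + z⁸ + z⁶ + z⁵ + z⁴ + z³ + z + 1.
|GF(2^10)^×| = 2^10 − 1 = 1023. Prime factorization: 1023 = 3·11·31.
f is primitive ⇔ z has order 1023 in GF(2)[z]/(f), i.e. z^(1023/q) ≠ 1 for each prime q | 1023.
z^(341) mod f = 1
z^(93) mod f = z⁹ + z⁸ + z⁶ + z² + 1.
z^(33) mod f = z⁹ + z⁶ + z⁵ + z⁴ + z.
Since z^(341) = 1, the order of z divides 341 < 1023; not primitive.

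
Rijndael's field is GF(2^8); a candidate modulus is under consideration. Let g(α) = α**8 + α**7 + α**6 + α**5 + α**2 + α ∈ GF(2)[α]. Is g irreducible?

Check for roots in GF(2): g(0) = 0 → root; g(1) = 0 → root.
g(0) = 0, so (α) divides g(α); g is reducible.

No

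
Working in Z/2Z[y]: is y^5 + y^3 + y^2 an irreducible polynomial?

No

Write P(y) = y^5 + y^3 + y^2.
Check for roots in Z/2Z: P(0) = 0 → root; P(1) = 1.
P(0) = 0, so (y) divides P(y); P is reducible.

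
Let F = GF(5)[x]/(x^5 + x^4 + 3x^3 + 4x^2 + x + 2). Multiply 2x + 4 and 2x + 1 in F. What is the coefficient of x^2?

Multiply in GF(5)[x]: (2x + 4)·(2x + 1) = 4x^2 + 4.
Reduced: 4x^2 + 4.

4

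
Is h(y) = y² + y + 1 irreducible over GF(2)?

Yes

Check for roots in GF(2): h(0) = 1; h(1) = 1.
No roots. A degree-2 polynomial over a field with no linear factor is irreducible.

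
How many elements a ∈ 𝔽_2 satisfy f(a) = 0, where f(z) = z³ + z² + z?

Evaluate at each of the 2 elements of 𝔽_2:
f(0) = 0 → root; f(1) = 1.
Roots: {0}.

1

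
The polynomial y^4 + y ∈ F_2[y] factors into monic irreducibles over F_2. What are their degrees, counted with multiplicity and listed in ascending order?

Write f(y) = y^4 + y.
Roots in F_2: f(0) = 0 → root; f(1) = 0 → root.
Linear factors from roots: (y), (y + 1).
Complete factorization: f(y) = (y)·(y + 1)·(y^2 + y + 1).
Factor degrees with multiplicity: 1 + 1 + 2 = 4.

1, 1, 2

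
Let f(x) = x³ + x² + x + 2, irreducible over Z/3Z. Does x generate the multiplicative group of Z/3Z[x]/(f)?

No

|GF(3^3)^×| = 3^3 − 1 = 26. Prime factorization: 26 = 2·13.
f is primitive ⇔ x has order 26 in GF(3)[x]/(f), i.e. x^(26/q) ≠ 1 for each prime q | 26.
x^(13) mod f = 1
x^(2) mod f = x².
Since x^(13) = 1, the order of x divides 13 < 26; not primitive.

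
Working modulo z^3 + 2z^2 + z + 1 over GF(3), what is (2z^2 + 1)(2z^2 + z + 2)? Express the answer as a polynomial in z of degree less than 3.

Multiply in GF(3)[z]: (2z^2 + 1)·(2z^2 + z + 2) = z^4 + 2z^3 + z + 2.
Reduce using z^3 ≡ z^2 + 2z + 2 (mod z^3 + 2z^2 + z + 1).
Reduced: 2z^2 + 2.

2z^2 + 2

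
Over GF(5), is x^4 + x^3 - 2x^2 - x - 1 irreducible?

Yes

Write f(x) = x^4 + x^3 - 2x^2 - x - 1.
Check for roots in GF(5): f(0) = 4; f(1) = 3; f(2) = 3; f(3) = 1; f(4) = 3.
No roots, so no linear factors.
Degree-2 irreducible divisors: test the 10 monic irreducibles of degree 2 over GF(5).
None of them divide f (all give nonzero remainder).
No irreducible factor of degree ≤ 2 exists, so f is irreducible over GF(5).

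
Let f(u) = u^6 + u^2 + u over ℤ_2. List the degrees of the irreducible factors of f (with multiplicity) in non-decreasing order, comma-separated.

1, 2, 3

Roots in ℤ_2: f(0) = 0 → root; f(1) = 1.
Linear factors from roots: (u).
Complete factorization: f(u) = (u)·(u^2 + u + 1)·(u^3 + u^2 + 1).
Factor degrees with multiplicity: 1 + 2 + 3 = 6.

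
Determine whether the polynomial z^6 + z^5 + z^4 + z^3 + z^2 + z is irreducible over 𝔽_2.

No

Write h(z) = z^6 + z^5 + z^4 + z^3 + z^2 + z.
Check for roots in 𝔽_2: h(0) = 0 → root; h(1) = 0 → root.
h(0) = 0, so (z) divides h(z); h is reducible.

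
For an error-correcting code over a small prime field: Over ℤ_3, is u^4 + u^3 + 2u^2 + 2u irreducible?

No

Write m(u) = u^4 + u^3 + 2u^2 + 2u.
Check for roots in ℤ_3: m(0) = 0 → root; m(1) = 0 → root; m(2) = 0 → root.
m(0) = 0, so (u) divides m(u); m is reducible.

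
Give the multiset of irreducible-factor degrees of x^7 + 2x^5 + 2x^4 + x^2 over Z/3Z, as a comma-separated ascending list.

1, 1, 1, 1, 1, 1, 1

Write h(x) = x^7 + 2x^5 + 2x^4 + x^2.
Roots in Z/3Z: h(0) = 0 → root; h(1) = 0 → root; h(2) = 0 → root.
Linear factors from roots: (x), (x + 2), (x + 1).
Complete factorization: h(x) = (x + 1)·(x)^2·(x + 2)^4.
Factor degrees with multiplicity: 1 + 1 + 1 + 1 + 1 + 1 + 1 = 7.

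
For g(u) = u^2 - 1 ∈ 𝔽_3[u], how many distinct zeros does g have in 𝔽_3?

Evaluate at each of the 3 elements of 𝔽_3:
g(0) = 2; g(1) = 0 → root; g(2) = 0 → root.
Roots: {1, 2}.

2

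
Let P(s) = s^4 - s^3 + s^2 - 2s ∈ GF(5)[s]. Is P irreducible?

No

Check for roots in GF(5): P(0) = 0 → root; P(1) = 4; P(2) = 3; P(3) = 2; P(4) = 0 → root.
P(0) = 0, so (s) divides P(s); P is reducible.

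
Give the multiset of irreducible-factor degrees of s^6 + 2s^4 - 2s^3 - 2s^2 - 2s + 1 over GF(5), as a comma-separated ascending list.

6

Write h(s) = s^6 + 2s^4 - 2s^3 - 2s^2 - 2s + 1.
Roots in GF(5): h(0) = 1; h(1) = 3; h(2) = 4; h(3) = 4; h(4) = 1.
Complete factorization: h(s) = (s^6 + 2s^4 - 2s^3 - 2s^2 - 2s + 1).
Factor degrees with multiplicity: 6 = 6.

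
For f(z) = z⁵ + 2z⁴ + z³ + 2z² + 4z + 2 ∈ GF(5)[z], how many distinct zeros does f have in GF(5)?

Evaluate at each of the 5 elements of GF(5):
f(0) = 2; f(1) = 2; f(2) = 0 → root; f(3) = 4; f(4) = 0 → root.
Roots: {2, 4}.

2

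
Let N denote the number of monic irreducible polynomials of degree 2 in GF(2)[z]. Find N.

Gauss's count: N_{2}(2) = (1/2) Σ_{d|2} μ(2/d)·2^d.
Divisors of 2: 1, 2; μ(2/d) for each: -1, 1.
Σ = − 2^1 + 2^2 = 2.
N = 2/2 = 1.

1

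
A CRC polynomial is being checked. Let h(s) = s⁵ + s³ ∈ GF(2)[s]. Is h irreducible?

Check for roots in GF(2): h(0) = 0 → root; h(1) = 0 → root.
h(0) = 0, so (s) divides h(s); h is reducible.

No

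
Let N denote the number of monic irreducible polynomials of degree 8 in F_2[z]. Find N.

x^(2^8) − x is the product of all monic irreducibles of degree dividing 8; Möbius inversion gives N = (1/8) Σ μ(8/d)·2^d.
Divisors of 8: 1, 2, 4, 8; μ(8/d) for each: 0, 0, -1, 1.
Σ = − 2^4 + 2^8 = 240.
N = 240/8 = 30.

30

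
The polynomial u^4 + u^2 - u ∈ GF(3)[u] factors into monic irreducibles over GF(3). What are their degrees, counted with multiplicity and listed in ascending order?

Write g(u) = u^4 + u^2 - u.
Roots in GF(3): g(0) = 0 → root; g(1) = 1; g(2) = 0 → root.
Linear factors from roots: (u), (u + 1).
Complete factorization: g(u) = (u)·(u + 1)·(u^2 - u - 1).
Factor degrees with multiplicity: 1 + 1 + 2 = 4.

1, 1, 2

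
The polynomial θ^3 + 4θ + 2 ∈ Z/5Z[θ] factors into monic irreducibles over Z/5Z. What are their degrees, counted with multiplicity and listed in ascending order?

Write h(θ) = θ^3 + 4θ + 2.
Roots in Z/5Z: h(0) = 2; h(1) = 2; h(2) = 3; h(3) = 1; h(4) = 2.
Complete factorization: h(θ) = (θ^3 + 4θ + 2).
Factor degrees with multiplicity: 3 = 3.

3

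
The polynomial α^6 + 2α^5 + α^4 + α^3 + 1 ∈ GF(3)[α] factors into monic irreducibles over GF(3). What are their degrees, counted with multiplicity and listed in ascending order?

Write f(α) = α^6 + 2α^5 + α^4 + α^3 + 1.
Roots in GF(3): f(0) = 1; f(1) = 0 → root; f(2) = 0 → root.
Linear factors from roots: (α + 2), (α + 1).
Complete factorization: f(α) = (α + 2)·(α + 1)^2·(α^3 + α^2 + α + 2).
Factor degrees with multiplicity: 1 + 1 + 1 + 3 = 6.

1, 1, 1, 3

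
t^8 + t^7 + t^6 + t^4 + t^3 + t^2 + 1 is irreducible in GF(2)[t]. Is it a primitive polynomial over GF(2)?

Write f(t) = t^8 + t^7 + t^6 + t^4 + t^3 + t^2 + 1.
|GF(2^8)^×| = 2^8 − 1 = 255. Prime factorization: 255 = 3·5·17.
f is primitive ⇔ t has order 255 in GF(2)[t]/(f), i.e. t^(255/q) ≠ 1 for each prime q | 255.
t^(85) mod f = 1
t^(51) mod f = t^6 + t^3.
t^(15) mod f = t^7 + t^6 + t^4 + t^3 + t^2 + t.
Since t^(85) = 1, the order of t divides 85 < 255; not primitive.

No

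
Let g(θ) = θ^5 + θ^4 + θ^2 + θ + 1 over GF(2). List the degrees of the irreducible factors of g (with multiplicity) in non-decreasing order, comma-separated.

Roots in GF(2): g(0) = 1; g(1) = 1.
Complete factorization: g(θ) = (θ^5 + θ^4 + θ^2 + θ + 1).
Factor degrees with multiplicity: 5 = 5.

5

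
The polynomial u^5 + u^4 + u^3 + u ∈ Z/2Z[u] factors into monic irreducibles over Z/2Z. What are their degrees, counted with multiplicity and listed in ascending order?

1, 1, 3

Write g(u) = u^5 + u^4 + u^3 + u.
Roots in Z/2Z: g(0) = 0 → root; g(1) = 0 → root.
Linear factors from roots: (u), (u + 1).
Complete factorization: g(u) = (u)·(u + 1)·(u^3 + u + 1).
Factor degrees with multiplicity: 1 + 1 + 3 = 5.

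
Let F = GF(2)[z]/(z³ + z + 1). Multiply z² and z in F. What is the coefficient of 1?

Multiply in GF(2)[z]: (z²)·(z) = z³.
Reduce using z³ ≡ z + 1 (mod z³ + z + 1).
Reduced: z + 1.

1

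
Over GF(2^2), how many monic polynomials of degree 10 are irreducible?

Gauss's count: N_{4}(10) = (1/10) Σ_{d|10} μ(10/d)·4^d.
Divisors of 10: 1, 2, 5, 10; μ(10/d) for each: 1, -1, -1, 1.
Σ = 4^1 − 4^2 − 4^5 + 4^10 = 1047540.
N = 1047540/10 = 104754.

104754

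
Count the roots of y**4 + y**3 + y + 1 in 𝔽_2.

Write g(y) = y**4 + y**3 + y + 1.
Evaluate at each of the 2 elements of 𝔽_2:
g(0) = 1; g(1) = 0 → root.
Roots: {1}.

1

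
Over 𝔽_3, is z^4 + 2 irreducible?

No

Write m(z) = z^4 + 2.
Check for roots in 𝔽_3: m(0) = 2; m(1) = 0 → root; m(2) = 0 → root.
m(1) = 0, so (z − 1) divides m(z); m is reducible.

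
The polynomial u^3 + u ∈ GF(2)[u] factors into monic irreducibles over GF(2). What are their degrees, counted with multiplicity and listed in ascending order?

1, 1, 1

Write g(u) = u^3 + u.
Roots in GF(2): g(0) = 0 → root; g(1) = 0 → root.
Linear factors from roots: (u), (u + 1).
Complete factorization: g(u) = (u)·(u + 1)^2.
Factor degrees with multiplicity: 1 + 1 + 1 = 3.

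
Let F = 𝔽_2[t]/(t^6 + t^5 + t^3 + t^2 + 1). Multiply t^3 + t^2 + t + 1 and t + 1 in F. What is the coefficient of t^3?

Multiply in 𝔽_2[t]: (t^3 + t^2 + t + 1)·(t + 1) = t^4 + 1.
Reduced: t^4 + 1.

0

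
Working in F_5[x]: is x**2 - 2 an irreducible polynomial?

Write P(x) = x**2 - 2.
Check for roots in F_5: P(0) = 3; P(1) = 4; P(2) = 2; P(3) = 2; P(4) = 4.
No roots. A degree-2 polynomial over a field with no linear factor is irreducible.

Yes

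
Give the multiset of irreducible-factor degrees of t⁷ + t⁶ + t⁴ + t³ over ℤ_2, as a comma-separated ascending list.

1, 1, 1, 1, 1, 2

Write h(t) = t⁷ + t⁶ + t⁴ + t³.
Roots in ℤ_2: h(0) = 0 → root; h(1) = 0 → root.
Linear factors from roots: (t), (t + 1).
Complete factorization: h(t) = (t + 1)^2·(t)^3·(t² + t + 1).
Factor degrees with multiplicity: 1 + 1 + 1 + 1 + 1 + 2 = 7.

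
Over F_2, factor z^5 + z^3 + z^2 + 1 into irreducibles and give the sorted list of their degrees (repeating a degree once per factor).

Write h(z) = z^5 + z^3 + z^2 + 1.
Roots in F_2: h(0) = 1; h(1) = 0 → root.
Linear factors from roots: (z + 1).
Complete factorization: h(z) = (z + 1)^3·(z^2 + z + 1).
Factor degrees with multiplicity: 1 + 1 + 1 + 2 = 5.

1, 1, 1, 2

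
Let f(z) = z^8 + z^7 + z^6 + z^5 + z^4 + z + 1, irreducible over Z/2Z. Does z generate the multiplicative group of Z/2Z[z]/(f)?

|GF(2^8)^×| = 2^8 − 1 = 255. Prime factorization: 255 = 3·5·17.
f is primitive ⇔ z has order 255 in GF(2)[z]/(f), i.e. z^(255/q) ≠ 1 for each prime q | 255.
z^(85) mod f = z^6 + z^5 + z^4.
z^(51) mod f = 1
z^(15) mod f = z^7 + z^4 + z^3 + 1.
Since z^(51) = 1, the order of z divides 51 < 255; not primitive.

No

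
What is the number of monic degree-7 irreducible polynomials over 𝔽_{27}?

1494336168

x^(27^7) − x is the product of all monic irreducibles of degree dividing 7; Möbius inversion gives N = (1/7) Σ μ(7/d)·27^d.
Divisors of 7: 1, 7; μ(7/d) for each: -1, 1.
Σ = − 27^1 + 27^7 = 10460353176.
N = 10460353176/7 = 1494336168.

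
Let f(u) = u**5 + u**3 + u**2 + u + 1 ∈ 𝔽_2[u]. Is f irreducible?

Yes

Check for roots in 𝔽_2: f(0) = 1; f(1) = 1.
No roots, so no linear factors.
Monic irreducibles of degree 2 over GF(2): u**2 + u + 1.
None of them divide f (all give nonzero remainder).
No irreducible factor of degree ≤ 2 exists, so f is irreducible over GF(2).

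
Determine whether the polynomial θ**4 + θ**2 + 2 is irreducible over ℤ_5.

Write h(θ) = θ**4 + θ**2 + 2.
Check for roots in ℤ_5: h(0) = 2; h(1) = 4; h(2) = 2; h(3) = 2; h(4) = 4.
No roots, so no linear factors.
Degree-2 irreducible divisors: test the 10 monic irreducibles of degree 2 over GF(5).
None of them divide h (all give nonzero remainder).
No irreducible factor of degree ≤ 2 exists, so h is irreducible over GF(5).

Yes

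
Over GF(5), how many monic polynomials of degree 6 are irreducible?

2580

Gauss's count: N_{5}(6) = (1/6) Σ_{d|6} μ(6/d)·5^d.
Divisors of 6: 1, 2, 3, 6; μ(6/d) for each: 1, -1, -1, 1.
Σ = 5^1 − 5^2 − 5^3 + 5^6 = 15480.
N = 15480/6 = 2580.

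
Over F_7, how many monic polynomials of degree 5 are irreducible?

Gauss's count: N_{7}(5) = (1/5) Σ_{d|5} μ(5/d)·7^d.
Divisors of 5: 1, 5; μ(5/d) for each: -1, 1.
Σ = − 7^1 + 7^5 = 16800.
N = 16800/5 = 3360.

3360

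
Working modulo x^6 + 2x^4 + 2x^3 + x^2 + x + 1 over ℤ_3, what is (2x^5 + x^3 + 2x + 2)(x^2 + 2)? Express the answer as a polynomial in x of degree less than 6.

x^5 + 2x^4 + 2x^3 + 2x + 1

Multiply in ℤ_3[x]: (2x^5 + x^3 + 2x + 2)·(x^2 + 2) = 2x^7 + 2x^5 + x^3 + 2x^2 + x + 1.
Reduce using x^6 ≡ x^4 + x^3 + 2x^2 + 2x + 2 (mod x^6 + 2x^4 + 2x^3 + x^2 + x + 1).
Reduced: x^5 + 2x^4 + 2x^3 + 2x + 1.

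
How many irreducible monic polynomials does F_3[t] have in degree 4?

18

Gauss's count: N_{3}(4) = (1/4) Σ_{d|4} μ(4/d)·3^d.
Divisors of 4: 1, 2, 4; μ(4/d) for each: 0, -1, 1.
Σ = − 3^2 + 3^4 = 72.
N = 72/4 = 18.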